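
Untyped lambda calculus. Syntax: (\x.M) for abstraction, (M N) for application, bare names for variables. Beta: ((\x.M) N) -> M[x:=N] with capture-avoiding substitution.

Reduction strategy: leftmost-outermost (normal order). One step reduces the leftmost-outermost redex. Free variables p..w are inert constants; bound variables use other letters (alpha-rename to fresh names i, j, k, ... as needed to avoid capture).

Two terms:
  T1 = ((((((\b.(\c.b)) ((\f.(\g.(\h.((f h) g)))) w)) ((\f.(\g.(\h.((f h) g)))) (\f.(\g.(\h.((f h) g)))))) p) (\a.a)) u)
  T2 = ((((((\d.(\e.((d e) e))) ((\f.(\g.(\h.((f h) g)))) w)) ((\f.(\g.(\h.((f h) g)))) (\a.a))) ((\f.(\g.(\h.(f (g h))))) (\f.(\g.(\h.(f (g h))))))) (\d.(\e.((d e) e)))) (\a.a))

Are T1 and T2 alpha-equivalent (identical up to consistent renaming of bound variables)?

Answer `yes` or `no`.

Answer: no

Derivation:
Term 1: ((((((\b.(\c.b)) ((\f.(\g.(\h.((f h) g)))) w)) ((\f.(\g.(\h.((f h) g)))) (\f.(\g.(\h.((f h) g)))))) p) (\a.a)) u)
Term 2: ((((((\d.(\e.((d e) e))) ((\f.(\g.(\h.((f h) g)))) w)) ((\f.(\g.(\h.((f h) g)))) (\a.a))) ((\f.(\g.(\h.(f (g h))))) (\f.(\g.(\h.(f (g h))))))) (\d.(\e.((d e) e)))) (\a.a))
Alpha-equivalence: compare structure up to binder renaming.
Result: False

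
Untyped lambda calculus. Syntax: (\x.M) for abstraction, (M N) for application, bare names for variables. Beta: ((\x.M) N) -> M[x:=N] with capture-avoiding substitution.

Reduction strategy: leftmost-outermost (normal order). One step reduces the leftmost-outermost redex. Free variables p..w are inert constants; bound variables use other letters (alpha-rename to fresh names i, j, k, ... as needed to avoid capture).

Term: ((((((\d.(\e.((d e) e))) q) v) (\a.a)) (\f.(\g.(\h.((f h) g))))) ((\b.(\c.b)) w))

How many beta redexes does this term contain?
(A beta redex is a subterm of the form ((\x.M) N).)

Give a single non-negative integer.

Term: ((((((\d.(\e.((d e) e))) q) v) (\a.a)) (\f.(\g.(\h.((f h) g))))) ((\b.(\c.b)) w))
  Redex: ((\d.(\e.((d e) e))) q)
  Redex: ((\b.(\c.b)) w)
Total redexes: 2

Answer: 2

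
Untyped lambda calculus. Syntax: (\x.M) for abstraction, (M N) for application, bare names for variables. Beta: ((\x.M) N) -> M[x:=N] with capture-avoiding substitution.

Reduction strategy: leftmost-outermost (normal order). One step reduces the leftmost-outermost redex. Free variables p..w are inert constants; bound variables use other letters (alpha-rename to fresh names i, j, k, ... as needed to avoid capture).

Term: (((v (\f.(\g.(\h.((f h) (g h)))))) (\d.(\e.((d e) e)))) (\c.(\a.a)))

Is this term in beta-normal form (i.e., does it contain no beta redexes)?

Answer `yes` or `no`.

Answer: yes

Derivation:
Term: (((v (\f.(\g.(\h.((f h) (g h)))))) (\d.(\e.((d e) e)))) (\c.(\a.a)))
No beta redexes found.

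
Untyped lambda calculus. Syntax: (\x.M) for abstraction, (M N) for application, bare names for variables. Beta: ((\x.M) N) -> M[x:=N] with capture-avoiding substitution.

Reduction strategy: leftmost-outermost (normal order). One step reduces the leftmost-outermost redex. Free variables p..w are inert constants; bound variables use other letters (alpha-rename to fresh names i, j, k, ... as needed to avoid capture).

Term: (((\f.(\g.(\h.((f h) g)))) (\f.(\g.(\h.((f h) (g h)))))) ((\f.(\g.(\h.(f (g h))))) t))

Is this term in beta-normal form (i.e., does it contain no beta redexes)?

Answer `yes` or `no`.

Answer: no

Derivation:
Term: (((\f.(\g.(\h.((f h) g)))) (\f.(\g.(\h.((f h) (g h)))))) ((\f.(\g.(\h.(f (g h))))) t))
Found 2 beta redex(es).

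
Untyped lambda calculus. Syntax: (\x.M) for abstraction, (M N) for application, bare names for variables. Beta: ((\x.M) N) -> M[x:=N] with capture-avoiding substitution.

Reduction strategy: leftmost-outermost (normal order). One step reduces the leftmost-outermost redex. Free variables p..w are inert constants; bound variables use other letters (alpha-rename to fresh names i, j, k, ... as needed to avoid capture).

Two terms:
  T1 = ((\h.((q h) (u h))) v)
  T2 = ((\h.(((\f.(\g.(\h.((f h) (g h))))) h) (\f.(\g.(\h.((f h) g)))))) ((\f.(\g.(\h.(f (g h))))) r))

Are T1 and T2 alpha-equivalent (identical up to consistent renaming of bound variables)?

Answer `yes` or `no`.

Answer: no

Derivation:
Term 1: ((\h.((q h) (u h))) v)
Term 2: ((\h.(((\f.(\g.(\h.((f h) (g h))))) h) (\f.(\g.(\h.((f h) g)))))) ((\f.(\g.(\h.(f (g h))))) r))
Alpha-equivalence: compare structure up to binder renaming.
Result: False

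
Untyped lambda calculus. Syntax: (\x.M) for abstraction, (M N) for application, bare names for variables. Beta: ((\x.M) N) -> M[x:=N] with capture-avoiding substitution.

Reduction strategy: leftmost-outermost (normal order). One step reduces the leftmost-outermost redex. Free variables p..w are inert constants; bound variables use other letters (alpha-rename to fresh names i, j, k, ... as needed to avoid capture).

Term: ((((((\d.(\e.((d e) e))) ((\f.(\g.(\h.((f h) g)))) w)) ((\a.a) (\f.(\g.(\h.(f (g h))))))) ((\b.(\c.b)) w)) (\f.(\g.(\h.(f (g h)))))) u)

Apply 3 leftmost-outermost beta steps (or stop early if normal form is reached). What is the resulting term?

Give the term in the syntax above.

Answer: ((((((\g.(\h.((w h) g))) ((\a.a) (\f.(\g.(\h.(f (g h))))))) ((\a.a) (\f.(\g.(\h.(f (g h))))))) ((\b.(\c.b)) w)) (\f.(\g.(\h.(f (g h)))))) u)

Derivation:
Step 0: ((((((\d.(\e.((d e) e))) ((\f.(\g.(\h.((f h) g)))) w)) ((\a.a) (\f.(\g.(\h.(f (g h))))))) ((\b.(\c.b)) w)) (\f.(\g.(\h.(f (g h)))))) u)
Step 1: (((((\e.((((\f.(\g.(\h.((f h) g)))) w) e) e)) ((\a.a) (\f.(\g.(\h.(f (g h))))))) ((\b.(\c.b)) w)) (\f.(\g.(\h.(f (g h)))))) u)
Step 2: (((((((\f.(\g.(\h.((f h) g)))) w) ((\a.a) (\f.(\g.(\h.(f (g h))))))) ((\a.a) (\f.(\g.(\h.(f (g h))))))) ((\b.(\c.b)) w)) (\f.(\g.(\h.(f (g h)))))) u)
Step 3: ((((((\g.(\h.((w h) g))) ((\a.a) (\f.(\g.(\h.(f (g h))))))) ((\a.a) (\f.(\g.(\h.(f (g h))))))) ((\b.(\c.b)) w)) (\f.(\g.(\h.(f (g h)))))) u)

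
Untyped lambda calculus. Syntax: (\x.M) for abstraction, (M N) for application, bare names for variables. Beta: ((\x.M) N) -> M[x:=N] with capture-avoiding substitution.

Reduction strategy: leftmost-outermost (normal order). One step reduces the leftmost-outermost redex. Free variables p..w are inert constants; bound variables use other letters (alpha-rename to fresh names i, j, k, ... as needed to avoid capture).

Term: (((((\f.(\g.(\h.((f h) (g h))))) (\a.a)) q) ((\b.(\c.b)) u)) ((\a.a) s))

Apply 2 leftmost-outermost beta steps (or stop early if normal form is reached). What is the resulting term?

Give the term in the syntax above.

Answer: (((\h.(((\a.a) h) (q h))) ((\b.(\c.b)) u)) ((\a.a) s))

Derivation:
Step 0: (((((\f.(\g.(\h.((f h) (g h))))) (\a.a)) q) ((\b.(\c.b)) u)) ((\a.a) s))
Step 1: ((((\g.(\h.(((\a.a) h) (g h)))) q) ((\b.(\c.b)) u)) ((\a.a) s))
Step 2: (((\h.(((\a.a) h) (q h))) ((\b.(\c.b)) u)) ((\a.a) s))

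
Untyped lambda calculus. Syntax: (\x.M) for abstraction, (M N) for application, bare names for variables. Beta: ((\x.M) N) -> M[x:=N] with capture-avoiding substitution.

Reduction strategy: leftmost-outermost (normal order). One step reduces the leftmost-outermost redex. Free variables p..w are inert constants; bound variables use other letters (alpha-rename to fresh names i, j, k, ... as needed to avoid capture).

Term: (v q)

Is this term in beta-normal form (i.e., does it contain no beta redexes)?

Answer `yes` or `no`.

Answer: yes

Derivation:
Term: (v q)
No beta redexes found.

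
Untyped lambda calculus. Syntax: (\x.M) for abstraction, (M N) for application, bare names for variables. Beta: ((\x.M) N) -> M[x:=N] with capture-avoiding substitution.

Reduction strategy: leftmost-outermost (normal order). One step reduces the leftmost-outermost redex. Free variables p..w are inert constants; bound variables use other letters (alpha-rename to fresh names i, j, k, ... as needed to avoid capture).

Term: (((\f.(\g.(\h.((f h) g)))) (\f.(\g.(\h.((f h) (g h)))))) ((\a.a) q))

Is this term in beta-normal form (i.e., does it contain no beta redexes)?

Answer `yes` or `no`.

Term: (((\f.(\g.(\h.((f h) g)))) (\f.(\g.(\h.((f h) (g h)))))) ((\a.a) q))
Found 2 beta redex(es).

Answer: no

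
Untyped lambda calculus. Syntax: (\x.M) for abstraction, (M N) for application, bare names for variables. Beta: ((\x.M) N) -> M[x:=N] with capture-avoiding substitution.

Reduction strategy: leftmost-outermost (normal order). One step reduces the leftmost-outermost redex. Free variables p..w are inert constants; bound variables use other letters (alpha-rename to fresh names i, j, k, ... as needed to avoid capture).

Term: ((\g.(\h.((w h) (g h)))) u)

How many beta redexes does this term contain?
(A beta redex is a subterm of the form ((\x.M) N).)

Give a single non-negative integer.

Answer: 1

Derivation:
Term: ((\g.(\h.((w h) (g h)))) u)
  Redex: ((\g.(\h.((w h) (g h)))) u)
Total redexes: 1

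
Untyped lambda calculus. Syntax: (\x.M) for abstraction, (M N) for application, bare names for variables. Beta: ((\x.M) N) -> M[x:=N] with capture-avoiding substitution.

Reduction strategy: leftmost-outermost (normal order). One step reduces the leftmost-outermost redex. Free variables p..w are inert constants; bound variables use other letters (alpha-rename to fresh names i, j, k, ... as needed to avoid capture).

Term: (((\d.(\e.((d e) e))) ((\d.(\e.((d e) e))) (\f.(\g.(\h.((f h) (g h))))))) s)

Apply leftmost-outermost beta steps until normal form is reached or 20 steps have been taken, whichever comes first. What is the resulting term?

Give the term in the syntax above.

Answer: ((s s) (s s))

Derivation:
Step 0: (((\d.(\e.((d e) e))) ((\d.(\e.((d e) e))) (\f.(\g.(\h.((f h) (g h))))))) s)
Step 1: ((\e.((((\d.(\e.((d e) e))) (\f.(\g.(\h.((f h) (g h)))))) e) e)) s)
Step 2: ((((\d.(\e.((d e) e))) (\f.(\g.(\h.((f h) (g h)))))) s) s)
Step 3: (((\e.(((\f.(\g.(\h.((f h) (g h))))) e) e)) s) s)
Step 4: ((((\f.(\g.(\h.((f h) (g h))))) s) s) s)
Step 5: (((\g.(\h.((s h) (g h)))) s) s)
Step 6: ((\h.((s h) (s h))) s)
Step 7: ((s s) (s s))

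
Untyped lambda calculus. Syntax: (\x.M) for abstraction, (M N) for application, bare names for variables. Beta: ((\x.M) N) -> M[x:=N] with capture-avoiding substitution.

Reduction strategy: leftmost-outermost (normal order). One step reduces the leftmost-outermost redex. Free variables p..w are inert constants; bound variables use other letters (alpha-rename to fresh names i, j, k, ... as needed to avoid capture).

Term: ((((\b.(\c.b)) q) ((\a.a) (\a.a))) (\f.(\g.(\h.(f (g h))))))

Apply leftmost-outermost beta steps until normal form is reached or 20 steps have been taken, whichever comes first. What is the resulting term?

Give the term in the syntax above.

Step 0: ((((\b.(\c.b)) q) ((\a.a) (\a.a))) (\f.(\g.(\h.(f (g h))))))
Step 1: (((\c.q) ((\a.a) (\a.a))) (\f.(\g.(\h.(f (g h))))))
Step 2: (q (\f.(\g.(\h.(f (g h))))))

Answer: (q (\f.(\g.(\h.(f (g h))))))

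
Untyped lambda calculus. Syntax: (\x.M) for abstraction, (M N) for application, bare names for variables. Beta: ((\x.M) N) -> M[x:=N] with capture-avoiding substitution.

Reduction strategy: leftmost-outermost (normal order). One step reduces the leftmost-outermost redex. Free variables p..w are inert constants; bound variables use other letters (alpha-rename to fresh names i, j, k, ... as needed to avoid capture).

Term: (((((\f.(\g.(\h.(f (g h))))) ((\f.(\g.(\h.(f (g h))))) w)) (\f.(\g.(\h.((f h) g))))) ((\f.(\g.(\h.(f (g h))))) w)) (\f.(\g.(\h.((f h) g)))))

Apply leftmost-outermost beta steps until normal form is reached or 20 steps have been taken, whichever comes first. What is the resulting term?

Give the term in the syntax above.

Step 0: (((((\f.(\g.(\h.(f (g h))))) ((\f.(\g.(\h.(f (g h))))) w)) (\f.(\g.(\h.((f h) g))))) ((\f.(\g.(\h.(f (g h))))) w)) (\f.(\g.(\h.((f h) g)))))
Step 1: ((((\g.(\h.(((\f.(\g.(\h.(f (g h))))) w) (g h)))) (\f.(\g.(\h.((f h) g))))) ((\f.(\g.(\h.(f (g h))))) w)) (\f.(\g.(\h.((f h) g)))))
Step 2: (((\h.(((\f.(\g.(\h.(f (g h))))) w) ((\f.(\g.(\h.((f h) g)))) h))) ((\f.(\g.(\h.(f (g h))))) w)) (\f.(\g.(\h.((f h) g)))))
Step 3: ((((\f.(\g.(\h.(f (g h))))) w) ((\f.(\g.(\h.((f h) g)))) ((\f.(\g.(\h.(f (g h))))) w))) (\f.(\g.(\h.((f h) g)))))
Step 4: (((\g.(\h.(w (g h)))) ((\f.(\g.(\h.((f h) g)))) ((\f.(\g.(\h.(f (g h))))) w))) (\f.(\g.(\h.((f h) g)))))
Step 5: ((\h.(w (((\f.(\g.(\h.((f h) g)))) ((\f.(\g.(\h.(f (g h))))) w)) h))) (\f.(\g.(\h.((f h) g)))))
Step 6: (w (((\f.(\g.(\h.((f h) g)))) ((\f.(\g.(\h.(f (g h))))) w)) (\f.(\g.(\h.((f h) g))))))
Step 7: (w ((\g.(\h.((((\f.(\g.(\h.(f (g h))))) w) h) g))) (\f.(\g.(\h.((f h) g))))))
Step 8: (w (\h.((((\f.(\g.(\h.(f (g h))))) w) h) (\f.(\g.(\h.((f h) g)))))))
Step 9: (w (\h.(((\g.(\h.(w (g h)))) h) (\f.(\g.(\h.((f h) g)))))))
Step 10: (w (\h.((\i.(w (h i))) (\f.(\g.(\h.((f h) g)))))))
Step 11: (w (\h.(w (h (\f.(\g.(\h.((f h) g))))))))

Answer: (w (\h.(w (h (\f.(\g.(\h.((f h) g))))))))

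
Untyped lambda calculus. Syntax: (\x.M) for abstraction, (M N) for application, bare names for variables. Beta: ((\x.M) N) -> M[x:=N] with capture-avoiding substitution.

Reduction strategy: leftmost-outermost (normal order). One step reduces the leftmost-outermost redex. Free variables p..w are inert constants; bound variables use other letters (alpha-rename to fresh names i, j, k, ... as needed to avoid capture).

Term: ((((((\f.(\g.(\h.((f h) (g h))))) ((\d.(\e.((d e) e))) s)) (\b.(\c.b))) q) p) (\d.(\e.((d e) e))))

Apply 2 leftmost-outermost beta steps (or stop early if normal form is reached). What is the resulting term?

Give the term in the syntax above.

Step 0: ((((((\f.(\g.(\h.((f h) (g h))))) ((\d.(\e.((d e) e))) s)) (\b.(\c.b))) q) p) (\d.(\e.((d e) e))))
Step 1: (((((\g.(\h.((((\d.(\e.((d e) e))) s) h) (g h)))) (\b.(\c.b))) q) p) (\d.(\e.((d e) e))))
Step 2: ((((\h.((((\d.(\e.((d e) e))) s) h) ((\b.(\c.b)) h))) q) p) (\d.(\e.((d e) e))))

Answer: ((((\h.((((\d.(\e.((d e) e))) s) h) ((\b.(\c.b)) h))) q) p) (\d.(\e.((d e) e))))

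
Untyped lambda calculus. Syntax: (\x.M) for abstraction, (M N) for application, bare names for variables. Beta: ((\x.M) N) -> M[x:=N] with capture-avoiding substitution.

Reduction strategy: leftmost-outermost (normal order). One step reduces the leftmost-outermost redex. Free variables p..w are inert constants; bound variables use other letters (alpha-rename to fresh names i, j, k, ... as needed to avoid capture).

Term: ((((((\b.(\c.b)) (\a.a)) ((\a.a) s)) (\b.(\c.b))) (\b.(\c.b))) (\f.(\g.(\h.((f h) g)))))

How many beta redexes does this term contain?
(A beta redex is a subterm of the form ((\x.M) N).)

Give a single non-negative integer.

Term: ((((((\b.(\c.b)) (\a.a)) ((\a.a) s)) (\b.(\c.b))) (\b.(\c.b))) (\f.(\g.(\h.((f h) g)))))
  Redex: ((\b.(\c.b)) (\a.a))
  Redex: ((\a.a) s)
Total redexes: 2

Answer: 2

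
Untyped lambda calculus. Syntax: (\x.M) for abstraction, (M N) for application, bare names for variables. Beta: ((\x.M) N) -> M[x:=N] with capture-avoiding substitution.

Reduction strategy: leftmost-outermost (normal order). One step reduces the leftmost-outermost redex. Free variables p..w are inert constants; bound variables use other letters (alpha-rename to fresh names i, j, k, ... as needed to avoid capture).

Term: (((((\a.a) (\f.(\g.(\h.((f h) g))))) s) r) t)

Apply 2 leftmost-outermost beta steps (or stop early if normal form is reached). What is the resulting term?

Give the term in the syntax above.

Answer: (((\g.(\h.((s h) g))) r) t)

Derivation:
Step 0: (((((\a.a) (\f.(\g.(\h.((f h) g))))) s) r) t)
Step 1: ((((\f.(\g.(\h.((f h) g)))) s) r) t)
Step 2: (((\g.(\h.((s h) g))) r) t)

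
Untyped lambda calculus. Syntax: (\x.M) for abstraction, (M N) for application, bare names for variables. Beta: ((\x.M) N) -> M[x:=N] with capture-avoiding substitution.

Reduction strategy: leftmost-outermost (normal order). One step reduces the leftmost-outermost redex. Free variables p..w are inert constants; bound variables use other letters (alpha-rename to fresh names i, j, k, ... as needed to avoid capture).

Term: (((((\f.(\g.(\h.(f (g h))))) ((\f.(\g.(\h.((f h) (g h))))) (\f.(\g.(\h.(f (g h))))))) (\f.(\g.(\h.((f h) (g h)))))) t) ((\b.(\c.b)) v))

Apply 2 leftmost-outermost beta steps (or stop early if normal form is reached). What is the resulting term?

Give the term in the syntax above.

Step 0: (((((\f.(\g.(\h.(f (g h))))) ((\f.(\g.(\h.((f h) (g h))))) (\f.(\g.(\h.(f (g h))))))) (\f.(\g.(\h.((f h) (g h)))))) t) ((\b.(\c.b)) v))
Step 1: ((((\g.(\h.(((\f.(\g.(\h.((f h) (g h))))) (\f.(\g.(\h.(f (g h)))))) (g h)))) (\f.(\g.(\h.((f h) (g h)))))) t) ((\b.(\c.b)) v))
Step 2: (((\h.(((\f.(\g.(\h.((f h) (g h))))) (\f.(\g.(\h.(f (g h)))))) ((\f.(\g.(\h.((f h) (g h))))) h))) t) ((\b.(\c.b)) v))

Answer: (((\h.(((\f.(\g.(\h.((f h) (g h))))) (\f.(\g.(\h.(f (g h)))))) ((\f.(\g.(\h.((f h) (g h))))) h))) t) ((\b.(\c.b)) v))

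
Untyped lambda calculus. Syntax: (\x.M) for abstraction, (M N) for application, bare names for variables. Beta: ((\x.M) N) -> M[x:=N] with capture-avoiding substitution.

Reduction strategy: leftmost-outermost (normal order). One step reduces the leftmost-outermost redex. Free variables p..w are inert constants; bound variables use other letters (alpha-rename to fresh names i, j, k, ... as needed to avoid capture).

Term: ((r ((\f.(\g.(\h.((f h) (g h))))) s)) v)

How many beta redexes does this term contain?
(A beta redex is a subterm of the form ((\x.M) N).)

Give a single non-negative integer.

Term: ((r ((\f.(\g.(\h.((f h) (g h))))) s)) v)
  Redex: ((\f.(\g.(\h.((f h) (g h))))) s)
Total redexes: 1

Answer: 1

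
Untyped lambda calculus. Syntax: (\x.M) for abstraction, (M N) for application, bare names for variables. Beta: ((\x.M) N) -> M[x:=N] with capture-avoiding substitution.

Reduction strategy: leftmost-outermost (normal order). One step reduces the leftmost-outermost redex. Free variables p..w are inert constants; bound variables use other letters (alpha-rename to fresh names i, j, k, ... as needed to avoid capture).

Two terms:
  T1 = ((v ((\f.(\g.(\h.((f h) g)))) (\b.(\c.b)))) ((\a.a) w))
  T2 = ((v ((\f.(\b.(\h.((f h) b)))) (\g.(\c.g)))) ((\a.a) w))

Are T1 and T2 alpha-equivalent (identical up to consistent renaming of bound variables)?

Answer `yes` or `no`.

Answer: yes

Derivation:
Term 1: ((v ((\f.(\g.(\h.((f h) g)))) (\b.(\c.b)))) ((\a.a) w))
Term 2: ((v ((\f.(\b.(\h.((f h) b)))) (\g.(\c.g)))) ((\a.a) w))
Alpha-equivalence: compare structure up to binder renaming.
Result: True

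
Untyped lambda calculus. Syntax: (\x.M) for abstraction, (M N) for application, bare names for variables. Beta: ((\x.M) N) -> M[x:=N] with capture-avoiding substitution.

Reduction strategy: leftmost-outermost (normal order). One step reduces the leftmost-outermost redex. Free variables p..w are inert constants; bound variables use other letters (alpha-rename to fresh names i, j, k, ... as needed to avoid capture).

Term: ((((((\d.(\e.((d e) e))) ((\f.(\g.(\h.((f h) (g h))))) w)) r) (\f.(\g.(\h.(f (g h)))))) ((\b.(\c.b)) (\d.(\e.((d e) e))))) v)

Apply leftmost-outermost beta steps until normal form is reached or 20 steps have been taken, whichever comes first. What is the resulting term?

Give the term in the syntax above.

Step 0: ((((((\d.(\e.((d e) e))) ((\f.(\g.(\h.((f h) (g h))))) w)) r) (\f.(\g.(\h.(f (g h)))))) ((\b.(\c.b)) (\d.(\e.((d e) e))))) v)
Step 1: (((((\e.((((\f.(\g.(\h.((f h) (g h))))) w) e) e)) r) (\f.(\g.(\h.(f (g h)))))) ((\b.(\c.b)) (\d.(\e.((d e) e))))) v)
Step 2: (((((((\f.(\g.(\h.((f h) (g h))))) w) r) r) (\f.(\g.(\h.(f (g h)))))) ((\b.(\c.b)) (\d.(\e.((d e) e))))) v)
Step 3: ((((((\g.(\h.((w h) (g h)))) r) r) (\f.(\g.(\h.(f (g h)))))) ((\b.(\c.b)) (\d.(\e.((d e) e))))) v)
Step 4: (((((\h.((w h) (r h))) r) (\f.(\g.(\h.(f (g h)))))) ((\b.(\c.b)) (\d.(\e.((d e) e))))) v)
Step 5: (((((w r) (r r)) (\f.(\g.(\h.(f (g h)))))) ((\b.(\c.b)) (\d.(\e.((d e) e))))) v)
Step 6: (((((w r) (r r)) (\f.(\g.(\h.(f (g h)))))) (\c.(\d.(\e.((d e) e))))) v)

Answer: (((((w r) (r r)) (\f.(\g.(\h.(f (g h)))))) (\c.(\d.(\e.((d e) e))))) v)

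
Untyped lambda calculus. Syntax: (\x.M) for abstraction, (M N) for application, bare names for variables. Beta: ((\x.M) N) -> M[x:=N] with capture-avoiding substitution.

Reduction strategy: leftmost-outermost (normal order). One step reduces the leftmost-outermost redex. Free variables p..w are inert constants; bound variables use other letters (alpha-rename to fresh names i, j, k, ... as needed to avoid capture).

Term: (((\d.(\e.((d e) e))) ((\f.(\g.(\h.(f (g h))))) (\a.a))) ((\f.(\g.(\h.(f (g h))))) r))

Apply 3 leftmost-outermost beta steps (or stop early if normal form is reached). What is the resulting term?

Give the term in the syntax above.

Step 0: (((\d.(\e.((d e) e))) ((\f.(\g.(\h.(f (g h))))) (\a.a))) ((\f.(\g.(\h.(f (g h))))) r))
Step 1: ((\e.((((\f.(\g.(\h.(f (g h))))) (\a.a)) e) e)) ((\f.(\g.(\h.(f (g h))))) r))
Step 2: ((((\f.(\g.(\h.(f (g h))))) (\a.a)) ((\f.(\g.(\h.(f (g h))))) r)) ((\f.(\g.(\h.(f (g h))))) r))
Step 3: (((\g.(\h.((\a.a) (g h)))) ((\f.(\g.(\h.(f (g h))))) r)) ((\f.(\g.(\h.(f (g h))))) r))

Answer: (((\g.(\h.((\a.a) (g h)))) ((\f.(\g.(\h.(f (g h))))) r)) ((\f.(\g.(\h.(f (g h))))) r))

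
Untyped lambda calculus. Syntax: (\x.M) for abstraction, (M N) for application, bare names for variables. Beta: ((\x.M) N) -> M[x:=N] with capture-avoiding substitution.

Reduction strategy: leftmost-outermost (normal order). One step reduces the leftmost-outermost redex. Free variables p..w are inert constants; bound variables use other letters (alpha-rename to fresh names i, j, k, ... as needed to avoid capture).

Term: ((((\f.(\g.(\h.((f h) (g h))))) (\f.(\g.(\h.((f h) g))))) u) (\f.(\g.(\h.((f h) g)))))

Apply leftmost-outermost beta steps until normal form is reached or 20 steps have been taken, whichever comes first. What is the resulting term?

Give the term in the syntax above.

Step 0: ((((\f.(\g.(\h.((f h) (g h))))) (\f.(\g.(\h.((f h) g))))) u) (\f.(\g.(\h.((f h) g)))))
Step 1: (((\g.(\h.(((\f.(\g.(\h.((f h) g)))) h) (g h)))) u) (\f.(\g.(\h.((f h) g)))))
Step 2: ((\h.(((\f.(\g.(\h.((f h) g)))) h) (u h))) (\f.(\g.(\h.((f h) g)))))
Step 3: (((\f.(\g.(\h.((f h) g)))) (\f.(\g.(\h.((f h) g))))) (u (\f.(\g.(\h.((f h) g))))))
Step 4: ((\g.(\h.(((\f.(\g.(\h.((f h) g)))) h) g))) (u (\f.(\g.(\h.((f h) g))))))
Step 5: (\h.(((\f.(\g.(\h.((f h) g)))) h) (u (\f.(\g.(\h.((f h) g)))))))
Step 6: (\h.((\g.(\i.((h i) g))) (u (\f.(\g.(\h.((f h) g)))))))
Step 7: (\h.(\i.((h i) (u (\f.(\g.(\h.((f h) g))))))))

Answer: (\h.(\i.((h i) (u (\f.(\g.(\h.((f h) g))))))))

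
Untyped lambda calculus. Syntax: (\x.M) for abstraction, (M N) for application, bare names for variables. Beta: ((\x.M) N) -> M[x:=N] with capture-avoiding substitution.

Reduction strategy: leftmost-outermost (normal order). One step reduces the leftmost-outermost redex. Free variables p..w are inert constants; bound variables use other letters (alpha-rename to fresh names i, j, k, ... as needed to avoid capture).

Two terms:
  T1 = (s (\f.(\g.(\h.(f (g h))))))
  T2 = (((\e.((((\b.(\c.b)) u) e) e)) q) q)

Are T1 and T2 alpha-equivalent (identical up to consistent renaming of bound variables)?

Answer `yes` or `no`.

Answer: no

Derivation:
Term 1: (s (\f.(\g.(\h.(f (g h))))))
Term 2: (((\e.((((\b.(\c.b)) u) e) e)) q) q)
Alpha-equivalence: compare structure up to binder renaming.
Result: False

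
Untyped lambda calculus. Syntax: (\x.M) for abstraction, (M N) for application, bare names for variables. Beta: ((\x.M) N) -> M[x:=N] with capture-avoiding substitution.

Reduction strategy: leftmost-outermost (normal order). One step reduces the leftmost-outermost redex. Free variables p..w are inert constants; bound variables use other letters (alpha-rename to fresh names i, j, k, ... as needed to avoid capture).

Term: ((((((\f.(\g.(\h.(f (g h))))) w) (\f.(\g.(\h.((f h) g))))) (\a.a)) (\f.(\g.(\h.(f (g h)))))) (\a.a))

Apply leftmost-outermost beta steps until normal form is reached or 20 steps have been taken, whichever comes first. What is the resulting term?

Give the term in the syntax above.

Step 0: ((((((\f.(\g.(\h.(f (g h))))) w) (\f.(\g.(\h.((f h) g))))) (\a.a)) (\f.(\g.(\h.(f (g h)))))) (\a.a))
Step 1: (((((\g.(\h.(w (g h)))) (\f.(\g.(\h.((f h) g))))) (\a.a)) (\f.(\g.(\h.(f (g h)))))) (\a.a))
Step 2: ((((\h.(w ((\f.(\g.(\h.((f h) g)))) h))) (\a.a)) (\f.(\g.(\h.(f (g h)))))) (\a.a))
Step 3: (((w ((\f.(\g.(\h.((f h) g)))) (\a.a))) (\f.(\g.(\h.(f (g h)))))) (\a.a))
Step 4: (((w (\g.(\h.(((\a.a) h) g)))) (\f.(\g.(\h.(f (g h)))))) (\a.a))
Step 5: (((w (\g.(\h.(h g)))) (\f.(\g.(\h.(f (g h)))))) (\a.a))

Answer: (((w (\g.(\h.(h g)))) (\f.(\g.(\h.(f (g h)))))) (\a.a))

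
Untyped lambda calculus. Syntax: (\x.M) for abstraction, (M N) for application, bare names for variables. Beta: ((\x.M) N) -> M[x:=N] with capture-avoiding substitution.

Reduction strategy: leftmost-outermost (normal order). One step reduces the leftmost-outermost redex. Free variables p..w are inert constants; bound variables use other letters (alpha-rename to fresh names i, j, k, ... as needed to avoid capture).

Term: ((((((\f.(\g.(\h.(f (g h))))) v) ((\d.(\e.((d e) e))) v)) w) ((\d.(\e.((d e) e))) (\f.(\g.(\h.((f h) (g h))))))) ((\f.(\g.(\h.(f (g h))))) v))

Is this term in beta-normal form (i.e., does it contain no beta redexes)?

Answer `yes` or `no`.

Term: ((((((\f.(\g.(\h.(f (g h))))) v) ((\d.(\e.((d e) e))) v)) w) ((\d.(\e.((d e) e))) (\f.(\g.(\h.((f h) (g h))))))) ((\f.(\g.(\h.(f (g h))))) v))
Found 4 beta redex(es).

Answer: no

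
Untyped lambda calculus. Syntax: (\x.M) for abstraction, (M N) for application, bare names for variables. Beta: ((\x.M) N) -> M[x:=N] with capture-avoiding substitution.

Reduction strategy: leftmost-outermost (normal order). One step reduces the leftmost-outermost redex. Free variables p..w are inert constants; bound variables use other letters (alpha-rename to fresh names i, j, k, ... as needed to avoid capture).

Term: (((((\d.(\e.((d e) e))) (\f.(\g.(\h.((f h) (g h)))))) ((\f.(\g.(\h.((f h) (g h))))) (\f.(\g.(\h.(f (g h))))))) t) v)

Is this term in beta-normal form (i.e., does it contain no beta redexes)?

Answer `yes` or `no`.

Term: (((((\d.(\e.((d e) e))) (\f.(\g.(\h.((f h) (g h)))))) ((\f.(\g.(\h.((f h) (g h))))) (\f.(\g.(\h.(f (g h))))))) t) v)
Found 2 beta redex(es).

Answer: no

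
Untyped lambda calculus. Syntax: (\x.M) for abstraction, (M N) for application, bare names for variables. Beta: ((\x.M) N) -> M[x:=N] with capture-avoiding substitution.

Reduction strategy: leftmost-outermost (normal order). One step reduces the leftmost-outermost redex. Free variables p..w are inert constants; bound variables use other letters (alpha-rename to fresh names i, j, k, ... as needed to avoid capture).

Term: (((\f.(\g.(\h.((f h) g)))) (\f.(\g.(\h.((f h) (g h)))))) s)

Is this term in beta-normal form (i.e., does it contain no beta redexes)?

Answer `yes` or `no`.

Term: (((\f.(\g.(\h.((f h) g)))) (\f.(\g.(\h.((f h) (g h)))))) s)
Found 1 beta redex(es).

Answer: no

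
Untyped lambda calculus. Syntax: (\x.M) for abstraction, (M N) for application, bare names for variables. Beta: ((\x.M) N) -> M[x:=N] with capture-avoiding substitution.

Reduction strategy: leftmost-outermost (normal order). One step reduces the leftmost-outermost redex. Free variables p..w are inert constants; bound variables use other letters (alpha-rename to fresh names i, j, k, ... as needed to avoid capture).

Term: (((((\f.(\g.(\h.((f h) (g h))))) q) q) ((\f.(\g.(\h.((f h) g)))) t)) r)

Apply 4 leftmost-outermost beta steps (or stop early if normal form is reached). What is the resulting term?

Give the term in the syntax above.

Step 0: (((((\f.(\g.(\h.((f h) (g h))))) q) q) ((\f.(\g.(\h.((f h) g)))) t)) r)
Step 1: ((((\g.(\h.((q h) (g h)))) q) ((\f.(\g.(\h.((f h) g)))) t)) r)
Step 2: (((\h.((q h) (q h))) ((\f.(\g.(\h.((f h) g)))) t)) r)
Step 3: (((q ((\f.(\g.(\h.((f h) g)))) t)) (q ((\f.(\g.(\h.((f h) g)))) t))) r)
Step 4: (((q (\g.(\h.((t h) g)))) (q ((\f.(\g.(\h.((f h) g)))) t))) r)

Answer: (((q (\g.(\h.((t h) g)))) (q ((\f.(\g.(\h.((f h) g)))) t))) r)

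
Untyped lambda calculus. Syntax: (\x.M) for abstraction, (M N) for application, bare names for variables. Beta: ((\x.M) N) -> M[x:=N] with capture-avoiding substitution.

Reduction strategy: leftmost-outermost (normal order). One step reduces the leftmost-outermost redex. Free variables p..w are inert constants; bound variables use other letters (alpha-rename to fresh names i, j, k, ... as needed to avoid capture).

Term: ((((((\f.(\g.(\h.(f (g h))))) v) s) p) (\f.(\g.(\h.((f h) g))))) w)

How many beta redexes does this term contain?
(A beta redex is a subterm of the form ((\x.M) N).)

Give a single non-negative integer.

Answer: 1

Derivation:
Term: ((((((\f.(\g.(\h.(f (g h))))) v) s) p) (\f.(\g.(\h.((f h) g))))) w)
  Redex: ((\f.(\g.(\h.(f (g h))))) v)
Total redexes: 1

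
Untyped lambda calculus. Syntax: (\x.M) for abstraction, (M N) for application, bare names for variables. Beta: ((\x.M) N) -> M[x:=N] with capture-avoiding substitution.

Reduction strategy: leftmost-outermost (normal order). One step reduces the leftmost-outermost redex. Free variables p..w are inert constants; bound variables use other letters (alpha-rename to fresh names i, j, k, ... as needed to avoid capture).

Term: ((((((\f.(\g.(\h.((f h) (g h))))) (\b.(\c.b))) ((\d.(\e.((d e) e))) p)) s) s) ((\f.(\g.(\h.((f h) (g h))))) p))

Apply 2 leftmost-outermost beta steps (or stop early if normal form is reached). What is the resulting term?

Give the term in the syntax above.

Answer: ((((\h.(((\b.(\c.b)) h) (((\d.(\e.((d e) e))) p) h))) s) s) ((\f.(\g.(\h.((f h) (g h))))) p))

Derivation:
Step 0: ((((((\f.(\g.(\h.((f h) (g h))))) (\b.(\c.b))) ((\d.(\e.((d e) e))) p)) s) s) ((\f.(\g.(\h.((f h) (g h))))) p))
Step 1: (((((\g.(\h.(((\b.(\c.b)) h) (g h)))) ((\d.(\e.((d e) e))) p)) s) s) ((\f.(\g.(\h.((f h) (g h))))) p))
Step 2: ((((\h.(((\b.(\c.b)) h) (((\d.(\e.((d e) e))) p) h))) s) s) ((\f.(\g.(\h.((f h) (g h))))) p))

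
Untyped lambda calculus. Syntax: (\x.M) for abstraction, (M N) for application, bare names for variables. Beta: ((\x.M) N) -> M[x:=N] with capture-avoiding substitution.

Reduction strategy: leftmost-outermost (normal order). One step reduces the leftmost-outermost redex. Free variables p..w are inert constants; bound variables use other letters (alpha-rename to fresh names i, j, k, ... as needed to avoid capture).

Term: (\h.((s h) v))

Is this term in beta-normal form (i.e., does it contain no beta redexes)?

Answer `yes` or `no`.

Term: (\h.((s h) v))
No beta redexes found.

Answer: yes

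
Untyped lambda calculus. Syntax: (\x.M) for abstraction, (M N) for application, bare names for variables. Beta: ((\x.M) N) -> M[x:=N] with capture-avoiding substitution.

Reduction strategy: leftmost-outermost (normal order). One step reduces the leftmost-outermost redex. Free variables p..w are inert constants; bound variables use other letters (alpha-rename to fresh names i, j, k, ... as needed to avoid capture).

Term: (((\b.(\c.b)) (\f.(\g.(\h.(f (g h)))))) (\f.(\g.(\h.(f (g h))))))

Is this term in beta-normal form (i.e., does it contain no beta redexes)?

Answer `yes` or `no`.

Term: (((\b.(\c.b)) (\f.(\g.(\h.(f (g h)))))) (\f.(\g.(\h.(f (g h))))))
Found 1 beta redex(es).

Answer: no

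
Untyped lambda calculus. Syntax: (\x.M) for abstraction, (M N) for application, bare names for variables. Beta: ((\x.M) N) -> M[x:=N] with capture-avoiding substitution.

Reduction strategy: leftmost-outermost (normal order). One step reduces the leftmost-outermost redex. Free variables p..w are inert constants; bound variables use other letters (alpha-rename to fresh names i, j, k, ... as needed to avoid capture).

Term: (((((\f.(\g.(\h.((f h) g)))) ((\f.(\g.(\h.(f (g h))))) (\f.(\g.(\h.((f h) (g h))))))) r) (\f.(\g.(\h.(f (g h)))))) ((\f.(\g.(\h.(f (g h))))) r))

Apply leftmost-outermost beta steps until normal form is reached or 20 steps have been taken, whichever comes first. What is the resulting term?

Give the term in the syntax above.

Answer: (\h.(r (h (\i.(r (h i))))))

Derivation:
Step 0: (((((\f.(\g.(\h.((f h) g)))) ((\f.(\g.(\h.(f (g h))))) (\f.(\g.(\h.((f h) (g h))))))) r) (\f.(\g.(\h.(f (g h)))))) ((\f.(\g.(\h.(f (g h))))) r))
Step 1: ((((\g.(\h.((((\f.(\g.(\h.(f (g h))))) (\f.(\g.(\h.((f h) (g h)))))) h) g))) r) (\f.(\g.(\h.(f (g h)))))) ((\f.(\g.(\h.(f (g h))))) r))
Step 2: (((\h.((((\f.(\g.(\h.(f (g h))))) (\f.(\g.(\h.((f h) (g h)))))) h) r)) (\f.(\g.(\h.(f (g h)))))) ((\f.(\g.(\h.(f (g h))))) r))
Step 3: (((((\f.(\g.(\h.(f (g h))))) (\f.(\g.(\h.((f h) (g h)))))) (\f.(\g.(\h.(f (g h)))))) r) ((\f.(\g.(\h.(f (g h))))) r))
Step 4: ((((\g.(\h.((\f.(\g.(\h.((f h) (g h))))) (g h)))) (\f.(\g.(\h.(f (g h)))))) r) ((\f.(\g.(\h.(f (g h))))) r))
Step 5: (((\h.((\f.(\g.(\h.((f h) (g h))))) ((\f.(\g.(\h.(f (g h))))) h))) r) ((\f.(\g.(\h.(f (g h))))) r))
Step 6: (((\f.(\g.(\h.((f h) (g h))))) ((\f.(\g.(\h.(f (g h))))) r)) ((\f.(\g.(\h.(f (g h))))) r))
Step 7: ((\g.(\h.((((\f.(\g.(\h.(f (g h))))) r) h) (g h)))) ((\f.(\g.(\h.(f (g h))))) r))
Step 8: (\h.((((\f.(\g.(\h.(f (g h))))) r) h) (((\f.(\g.(\h.(f (g h))))) r) h)))
Step 9: (\h.(((\g.(\h.(r (g h)))) h) (((\f.(\g.(\h.(f (g h))))) r) h)))
Step 10: (\h.((\i.(r (h i))) (((\f.(\g.(\h.(f (g h))))) r) h)))
Step 11: (\h.(r (h (((\f.(\g.(\h.(f (g h))))) r) h))))
Step 12: (\h.(r (h ((\g.(\h.(r (g h)))) h))))
Step 13: (\h.(r (h (\i.(r (h i))))))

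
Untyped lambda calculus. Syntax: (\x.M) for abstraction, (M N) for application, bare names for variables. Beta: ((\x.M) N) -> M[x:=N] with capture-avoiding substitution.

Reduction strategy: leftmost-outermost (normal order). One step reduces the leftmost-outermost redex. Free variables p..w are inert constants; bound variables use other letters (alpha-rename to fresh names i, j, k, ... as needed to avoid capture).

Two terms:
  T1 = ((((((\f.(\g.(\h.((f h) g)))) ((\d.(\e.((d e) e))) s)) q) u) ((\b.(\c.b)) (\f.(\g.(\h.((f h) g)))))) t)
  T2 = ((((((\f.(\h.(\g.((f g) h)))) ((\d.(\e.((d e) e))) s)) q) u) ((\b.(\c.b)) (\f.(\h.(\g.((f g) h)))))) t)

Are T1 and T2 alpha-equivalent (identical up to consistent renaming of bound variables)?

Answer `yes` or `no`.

Answer: yes

Derivation:
Term 1: ((((((\f.(\g.(\h.((f h) g)))) ((\d.(\e.((d e) e))) s)) q) u) ((\b.(\c.b)) (\f.(\g.(\h.((f h) g)))))) t)
Term 2: ((((((\f.(\h.(\g.((f g) h)))) ((\d.(\e.((d e) e))) s)) q) u) ((\b.(\c.b)) (\f.(\h.(\g.((f g) h)))))) t)
Alpha-equivalence: compare structure up to binder renaming.
Result: True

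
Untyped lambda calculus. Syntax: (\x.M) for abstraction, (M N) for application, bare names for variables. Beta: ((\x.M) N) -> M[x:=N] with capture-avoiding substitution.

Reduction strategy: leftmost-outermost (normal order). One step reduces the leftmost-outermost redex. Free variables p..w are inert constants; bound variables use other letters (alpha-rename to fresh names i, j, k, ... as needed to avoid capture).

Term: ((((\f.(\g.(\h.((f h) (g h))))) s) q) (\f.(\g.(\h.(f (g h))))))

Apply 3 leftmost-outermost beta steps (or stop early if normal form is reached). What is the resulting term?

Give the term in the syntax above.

Answer: ((s (\f.(\g.(\h.(f (g h)))))) (q (\f.(\g.(\h.(f (g h)))))))

Derivation:
Step 0: ((((\f.(\g.(\h.((f h) (g h))))) s) q) (\f.(\g.(\h.(f (g h))))))
Step 1: (((\g.(\h.((s h) (g h)))) q) (\f.(\g.(\h.(f (g h))))))
Step 2: ((\h.((s h) (q h))) (\f.(\g.(\h.(f (g h))))))
Step 3: ((s (\f.(\g.(\h.(f (g h)))))) (q (\f.(\g.(\h.(f (g h)))))))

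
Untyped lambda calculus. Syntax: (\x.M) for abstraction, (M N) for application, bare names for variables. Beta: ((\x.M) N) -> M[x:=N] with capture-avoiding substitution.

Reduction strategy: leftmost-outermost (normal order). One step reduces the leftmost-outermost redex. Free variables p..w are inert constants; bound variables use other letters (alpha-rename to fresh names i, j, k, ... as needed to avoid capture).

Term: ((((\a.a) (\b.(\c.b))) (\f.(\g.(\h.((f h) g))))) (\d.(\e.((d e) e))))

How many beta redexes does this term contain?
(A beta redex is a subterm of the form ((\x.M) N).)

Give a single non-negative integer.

Answer: 1

Derivation:
Term: ((((\a.a) (\b.(\c.b))) (\f.(\g.(\h.((f h) g))))) (\d.(\e.((d e) e))))
  Redex: ((\a.a) (\b.(\c.b)))
Total redexes: 1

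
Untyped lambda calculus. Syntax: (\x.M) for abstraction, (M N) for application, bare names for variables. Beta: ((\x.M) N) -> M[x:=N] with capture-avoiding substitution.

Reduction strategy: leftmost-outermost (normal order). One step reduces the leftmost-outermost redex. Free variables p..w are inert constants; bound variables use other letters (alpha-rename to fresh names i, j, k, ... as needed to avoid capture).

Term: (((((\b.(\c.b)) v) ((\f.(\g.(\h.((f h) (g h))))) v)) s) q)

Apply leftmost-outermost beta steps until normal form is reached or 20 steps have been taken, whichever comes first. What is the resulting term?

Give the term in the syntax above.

Step 0: (((((\b.(\c.b)) v) ((\f.(\g.(\h.((f h) (g h))))) v)) s) q)
Step 1: ((((\c.v) ((\f.(\g.(\h.((f h) (g h))))) v)) s) q)
Step 2: ((v s) q)

Answer: ((v s) q)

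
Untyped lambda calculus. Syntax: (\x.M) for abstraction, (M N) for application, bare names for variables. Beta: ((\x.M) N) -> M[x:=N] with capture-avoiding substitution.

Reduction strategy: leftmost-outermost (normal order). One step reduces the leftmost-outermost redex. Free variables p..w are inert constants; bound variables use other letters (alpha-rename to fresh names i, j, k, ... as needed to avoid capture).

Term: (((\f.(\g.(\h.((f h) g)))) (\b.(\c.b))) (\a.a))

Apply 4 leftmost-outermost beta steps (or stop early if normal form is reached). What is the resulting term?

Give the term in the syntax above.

Answer: (\h.h)

Derivation:
Step 0: (((\f.(\g.(\h.((f h) g)))) (\b.(\c.b))) (\a.a))
Step 1: ((\g.(\h.(((\b.(\c.b)) h) g))) (\a.a))
Step 2: (\h.(((\b.(\c.b)) h) (\a.a)))
Step 3: (\h.((\c.h) (\a.a)))
Step 4: (\h.h)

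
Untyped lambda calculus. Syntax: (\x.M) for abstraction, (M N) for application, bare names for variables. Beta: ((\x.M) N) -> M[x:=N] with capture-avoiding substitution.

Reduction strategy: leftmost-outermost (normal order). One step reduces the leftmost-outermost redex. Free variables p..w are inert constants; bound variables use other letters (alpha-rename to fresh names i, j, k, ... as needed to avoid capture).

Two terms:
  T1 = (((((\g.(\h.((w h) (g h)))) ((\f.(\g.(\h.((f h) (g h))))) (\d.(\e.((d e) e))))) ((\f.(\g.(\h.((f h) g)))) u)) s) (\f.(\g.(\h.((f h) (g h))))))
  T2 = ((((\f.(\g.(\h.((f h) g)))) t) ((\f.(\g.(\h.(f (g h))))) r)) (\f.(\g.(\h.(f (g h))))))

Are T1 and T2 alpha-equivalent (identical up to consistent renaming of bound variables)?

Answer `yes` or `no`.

Term 1: (((((\g.(\h.((w h) (g h)))) ((\f.(\g.(\h.((f h) (g h))))) (\d.(\e.((d e) e))))) ((\f.(\g.(\h.((f h) g)))) u)) s) (\f.(\g.(\h.((f h) (g h))))))
Term 2: ((((\f.(\g.(\h.((f h) g)))) t) ((\f.(\g.(\h.(f (g h))))) r)) (\f.(\g.(\h.(f (g h))))))
Alpha-equivalence: compare structure up to binder renaming.
Result: False

Answer: no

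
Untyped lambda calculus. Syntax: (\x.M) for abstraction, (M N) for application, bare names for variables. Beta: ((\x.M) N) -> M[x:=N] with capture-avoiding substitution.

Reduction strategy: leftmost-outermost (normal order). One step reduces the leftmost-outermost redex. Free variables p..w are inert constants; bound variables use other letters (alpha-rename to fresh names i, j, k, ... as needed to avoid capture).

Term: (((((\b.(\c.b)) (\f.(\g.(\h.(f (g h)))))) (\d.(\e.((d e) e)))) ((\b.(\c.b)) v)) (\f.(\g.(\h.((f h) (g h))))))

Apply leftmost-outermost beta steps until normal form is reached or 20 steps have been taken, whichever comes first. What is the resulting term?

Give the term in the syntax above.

Answer: (\h.v)

Derivation:
Step 0: (((((\b.(\c.b)) (\f.(\g.(\h.(f (g h)))))) (\d.(\e.((d e) e)))) ((\b.(\c.b)) v)) (\f.(\g.(\h.((f h) (g h))))))
Step 1: ((((\c.(\f.(\g.(\h.(f (g h)))))) (\d.(\e.((d e) e)))) ((\b.(\c.b)) v)) (\f.(\g.(\h.((f h) (g h))))))
Step 2: (((\f.(\g.(\h.(f (g h))))) ((\b.(\c.b)) v)) (\f.(\g.(\h.((f h) (g h))))))
Step 3: ((\g.(\h.(((\b.(\c.b)) v) (g h)))) (\f.(\g.(\h.((f h) (g h))))))
Step 4: (\h.(((\b.(\c.b)) v) ((\f.(\g.(\h.((f h) (g h))))) h)))
Step 5: (\h.((\c.v) ((\f.(\g.(\h.((f h) (g h))))) h)))
Step 6: (\h.v)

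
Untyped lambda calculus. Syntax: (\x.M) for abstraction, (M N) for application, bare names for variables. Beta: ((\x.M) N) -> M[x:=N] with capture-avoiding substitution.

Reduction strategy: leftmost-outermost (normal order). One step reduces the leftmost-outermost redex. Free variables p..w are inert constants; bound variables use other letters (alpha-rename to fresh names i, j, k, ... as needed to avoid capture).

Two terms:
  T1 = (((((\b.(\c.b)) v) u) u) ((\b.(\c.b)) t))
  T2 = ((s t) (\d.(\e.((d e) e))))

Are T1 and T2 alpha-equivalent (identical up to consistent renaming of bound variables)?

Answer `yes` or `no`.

Answer: no

Derivation:
Term 1: (((((\b.(\c.b)) v) u) u) ((\b.(\c.b)) t))
Term 2: ((s t) (\d.(\e.((d e) e))))
Alpha-equivalence: compare structure up to binder renaming.
Result: False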